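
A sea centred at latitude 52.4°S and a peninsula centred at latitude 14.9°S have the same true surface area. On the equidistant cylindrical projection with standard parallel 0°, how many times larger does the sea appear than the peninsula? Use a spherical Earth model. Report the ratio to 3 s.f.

1.58

In the plate carrée (x = Rλ, y = Rφ), meridians are true-scale (h = 1) and parallels are stretched by k = sec φ.
Areal scale at 52.4°: h·k = 1.000 × 1.639 = 1.639.
Areal scale at 14.9°: h·k = 1.000 × 1.035 = 1.035.
Ratio = 1.639/1.035 ≈ 1.58.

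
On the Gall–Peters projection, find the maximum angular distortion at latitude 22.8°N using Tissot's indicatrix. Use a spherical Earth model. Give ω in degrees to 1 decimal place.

Gall–Peters is a cylindrical equal-area projection with standard parallels at ±45°. For cylindrical equal-area with standard parallel φ₀, h = cos φ / cos φ₀ and k = cos φ₀ / cos φ, so h·k = 1.
At 22.8°: h = 1.304, k = 0.7670; principal scales a = 1.304, b = 0.7670.
sin(ω/2) = (a − b)/(a + b) = 0.5367/2.071 = 0.2592, so ω = 2 arcsin(0.2592) ≈ 30.0°.

30.0°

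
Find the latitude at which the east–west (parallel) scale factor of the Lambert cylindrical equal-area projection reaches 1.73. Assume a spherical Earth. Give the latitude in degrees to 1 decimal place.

54.7°

The Lambert cylindrical equal-area projection is the cylindrical equal-area projection with its standard parallel at the equator (φ₀ = 0). For cylindrical equal-area with standard parallel φ₀, h = cos φ / cos φ₀ and k = cos φ₀ / cos φ, so h·k = 1.
k = cos φ₀ / cos φ = 1.73  ⇒  cos φ = cos 0° / 1.73 = 0.5780.
φ = arccos(0.5780) ≈ 54.7°.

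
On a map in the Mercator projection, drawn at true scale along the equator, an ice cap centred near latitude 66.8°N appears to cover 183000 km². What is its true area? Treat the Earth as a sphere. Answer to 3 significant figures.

Mercator is conformal, so the point scale is isotropic: h = k = sec φ = 1/cos φ.
Areal scale = k² = sec²φ = 1/cos²(66.8°) = 1/0.3939² = 6.444.
True area = apparent / (areal scale) = 183000 / 6.444 ≈ 28400 km².

28400 km²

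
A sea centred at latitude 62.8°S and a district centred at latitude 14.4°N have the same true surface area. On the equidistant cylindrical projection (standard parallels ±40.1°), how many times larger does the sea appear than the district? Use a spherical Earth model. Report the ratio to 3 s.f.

2.12

With standard parallel φ₀ = 40.1°, the equirectangular projection gives x = Rλ cos φ₀, y = Rφ, so h = 1 and k = cos 40.1° / cos φ.
Areal scale at 62.8°: h·k = 1.000 × 1.673 = 1.673.
Areal scale at 14.4°: h·k = 1.000 × 0.7897 = 0.7897.
Ratio = 1.673/0.7897 ≈ 2.12.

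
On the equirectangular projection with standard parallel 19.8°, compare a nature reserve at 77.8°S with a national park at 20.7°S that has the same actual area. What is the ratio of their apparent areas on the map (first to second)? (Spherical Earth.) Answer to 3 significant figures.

In the equirectangular projection with standard parallel φ₀ = 19.8° (x = Rλ cos φ₀, y = Rφ), meridians are true-scale (h = 1) and the parallel scale is k = cos φ₀ / cos φ.
Areal scale at 77.8°: h·k = 1.000 × 4.452 = 4.452.
Areal scale at 20.7°: h·k = 1.000 × 1.006 = 1.006.
Ratio = 4.452/1.006 ≈ 4.43.

4.43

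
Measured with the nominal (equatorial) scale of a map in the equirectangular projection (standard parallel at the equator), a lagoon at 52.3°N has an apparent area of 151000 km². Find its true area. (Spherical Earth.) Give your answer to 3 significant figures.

Plate carrée maps x = Rλ, y = Rφ. The meridian scale is h = 1 and the parallel scale is k = 1/cos φ = sec φ.
Areal scale = h·k = 1 × sec φ; at 52.3°, h = 1.000, k = 1.635, so h·k = 1.635.
True area = apparent / (areal scale) = 151000 / 1.635 ≈ 92300 km².

92300 km²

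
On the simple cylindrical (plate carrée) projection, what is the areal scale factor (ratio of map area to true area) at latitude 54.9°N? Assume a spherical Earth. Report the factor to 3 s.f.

1.74

In the plate carrée (x = Rλ, y = Rφ), meridians are true-scale (h = 1) and parallels are stretched by k = sec φ.
Areal scale = h·k = 1 × sec φ; at 54.9°, h = 1.000, k = 1.739, so h·k = 1.739.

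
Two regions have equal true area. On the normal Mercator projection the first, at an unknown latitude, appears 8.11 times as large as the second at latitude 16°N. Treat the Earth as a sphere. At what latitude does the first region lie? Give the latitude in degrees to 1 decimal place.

70.3°

On Mercator, (apparent₁)/(apparent₂) = sec²φ₁ / sec²φ₂ when true areas are equal.
cos²φ₂ / cos²φ₁ = 8.11  ⇒  cos φ₁ = cos 16° / √8.11 = 0.9613/2.848 = 0.3375.
φ₁ = arccos(0.3375) ≈ 70.3°.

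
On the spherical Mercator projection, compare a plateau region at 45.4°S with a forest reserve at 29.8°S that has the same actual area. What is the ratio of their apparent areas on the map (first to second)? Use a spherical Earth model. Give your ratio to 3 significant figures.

Mercator areal scale is sec²φ.
At 45.4°: sec²(45.4°) = 1/0.7022² = 2.028.
At 29.8°: sec²(29.8°) = 1/0.8678² = 1.328.
Ratio = 2.028/1.328 = cos²(29.8°)/cos²(45.4°) ≈ 1.53.

1.53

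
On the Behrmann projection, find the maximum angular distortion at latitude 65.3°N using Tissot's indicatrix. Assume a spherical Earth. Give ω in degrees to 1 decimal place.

77.0°

Behrmann is a cylindrical equal-area projection with standard parallels at ±30°. Cylindrical equal-area (φ₀ = 30°): h = cos φ / cos 30° along meridians, k = cos 30° / cos φ along parallels; h·k = 1.
At 65.3°: h = 0.4825, k = 2.072; principal scales a = 2.072, b = 0.4825.
sin(ω/2) = (a − b)/(a + b) = 1.590/2.555 = 0.6223, so ω = 2 arcsin(0.6223) ≈ 77.0°.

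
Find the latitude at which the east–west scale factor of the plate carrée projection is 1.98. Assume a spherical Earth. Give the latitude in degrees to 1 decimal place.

Plate carrée: h = 1, k = sec φ along parallels.
sec φ = 1.98  ⇒  cos φ = 0.5051  ⇒  φ ≈ 59.7°.

59.7°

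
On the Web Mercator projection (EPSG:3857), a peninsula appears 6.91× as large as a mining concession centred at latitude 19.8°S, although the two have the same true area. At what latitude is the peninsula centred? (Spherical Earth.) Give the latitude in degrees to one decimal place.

For equal true areas on Mercator, apparent areas scale as sec²φ, so the ratio is cos²φ₂ / cos²φ₁.
cos²φ₂ / cos²φ₁ = 6.91  ⇒  cos φ₁ = cos 19.8° / √6.91 = 0.9409/2.629 = 0.3579.
φ₁ = arccos(0.3579) ≈ 69.0°.

69.0°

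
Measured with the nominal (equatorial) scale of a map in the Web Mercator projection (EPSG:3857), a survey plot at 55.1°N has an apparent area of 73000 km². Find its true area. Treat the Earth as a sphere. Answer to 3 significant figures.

23900 km²

The Mercator projection is conformal; its linear scale factor is the same in every direction and equals sec φ = 1/cos φ.
Areal scale = k² = sec²φ = 1/cos²(55.1°) = 1/0.5721² = 3.055.
True area = apparent / (areal scale) = 73000 / 3.055 ≈ 23900 km².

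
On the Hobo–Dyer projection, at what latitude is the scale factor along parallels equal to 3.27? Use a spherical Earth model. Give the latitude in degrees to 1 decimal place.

76.0°

The Hobo–Dyer projection is cylindrical equal-area with φ₀ = 37.5°. A cylindrical equal-area projection with standard parallel φ₀ has meridian scale h = cos φ / cos φ₀ and parallel scale k = cos φ₀ / cos φ (so areas are preserved, h·k = 1).
k = cos φ₀ / cos φ = 3.27  ⇒  cos φ = cos 37.5° / 3.27 = 0.2426.
φ = arccos(0.2426) ≈ 76.0°.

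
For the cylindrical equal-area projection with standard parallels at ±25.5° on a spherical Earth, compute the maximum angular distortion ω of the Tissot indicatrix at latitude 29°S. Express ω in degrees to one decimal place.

A cylindrical equal-area projection with standard parallel φ₀ has meridian scale h = cos φ / cos φ₀ and parallel scale k = cos φ₀ / cos φ (so areas are preserved, h·k = 1).
At 29°: h = 0.9690, k = 1.032; principal scales a = 1.032, b = 0.9690.
sin(ω/2) = (a − b)/(a + b) = 0.06296/2.001 = 0.03146, so ω = 2 arcsin(0.03146) ≈ 3.6°.

3.6°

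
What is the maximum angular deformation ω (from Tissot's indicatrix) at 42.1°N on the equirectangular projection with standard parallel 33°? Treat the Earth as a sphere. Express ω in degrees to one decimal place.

The equidistant cylindrical projection with φ₀ = 33° has h = 1 (meridians true) and k = cos φ₀ / cos φ along parallels.
At 42.1°: h = 1.000, k = 1.130; principal scales a = 1.130, b = 1.000.
sin(ω/2) = (a − b)/(a + b) = 0.1303/2.130 = 0.06117, so ω = 2 arcsin(0.06117) ≈ 7.0°.

7.0°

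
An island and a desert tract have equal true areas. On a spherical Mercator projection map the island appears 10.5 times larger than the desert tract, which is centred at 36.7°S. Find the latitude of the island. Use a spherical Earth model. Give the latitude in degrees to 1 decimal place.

75.7°

For equal true areas on Mercator, apparent areas scale as sec²φ, so the ratio is cos²φ₂ / cos²φ₁.
cos²φ₂ / cos²φ₁ = 10.5  ⇒  cos φ₁ = cos 36.7° / √10.5 = 0.8018/3.240 = 0.2474.
φ₁ = arccos(0.2474) ≈ 75.7°.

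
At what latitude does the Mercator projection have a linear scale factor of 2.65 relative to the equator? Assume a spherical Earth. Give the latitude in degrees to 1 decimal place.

67.8°

Mercator scale is k = sec φ = 1/cos φ.
1/cos φ = 2.65  ⇒  cos φ = 0.3774  ⇒  φ = arccos(0.3774) ≈ 67.8°.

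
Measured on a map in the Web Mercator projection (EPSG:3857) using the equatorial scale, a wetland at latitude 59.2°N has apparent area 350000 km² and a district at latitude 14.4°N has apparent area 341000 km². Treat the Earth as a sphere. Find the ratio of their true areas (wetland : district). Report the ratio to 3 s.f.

0.287

On Mercator the areal scale is sec²φ, so true area = apparent × cos²φ.
True area of wetland: 350000 × cos²(59.2°) = 350000 × 0.2622 = 91770 km².
True area of district: 341000 × cos²(14.4°) = 341000 × 0.9382 = 319900 km².
Ratio = 91770 / 319900 ≈ 0.287.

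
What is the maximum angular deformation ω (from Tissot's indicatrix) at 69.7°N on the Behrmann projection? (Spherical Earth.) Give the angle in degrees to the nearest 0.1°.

The Behrmann projection is cylindrical equal-area with φ₀ = 30°. Cylindrical equal-area (φ₀ = 30°): h = cos φ / cos 30° along meridians, k = cos 30° / cos φ along parallels; h·k = 1.
At 69.7°: h = 0.4006, k = 2.496; principal scales a = 2.496, b = 0.4006.
sin(ω/2) = (a − b)/(a + b) = 2.096/2.897 = 0.7234, so ω = 2 arcsin(0.7234) ≈ 92.7°.

92.7°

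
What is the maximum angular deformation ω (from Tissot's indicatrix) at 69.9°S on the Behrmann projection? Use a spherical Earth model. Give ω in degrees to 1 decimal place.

93.4°

The Behrmann projection is cylindrical equal-area with φ₀ = 30°. A cylindrical equal-area projection with standard parallel φ₀ has meridian scale h = cos φ / cos φ₀ and parallel scale k = cos φ₀ / cos φ (so areas are preserved, h·k = 1).
At 69.9°: h = 0.3968, k = 2.520; principal scales a = 2.520, b = 0.3968.
sin(ω/2) = (a − b)/(a + b) = 2.123/2.917 = 0.7279, so ω = 2 arcsin(0.7279) ≈ 93.4°.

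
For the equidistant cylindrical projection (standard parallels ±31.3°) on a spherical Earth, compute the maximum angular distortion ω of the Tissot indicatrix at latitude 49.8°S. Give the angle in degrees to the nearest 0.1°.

16.0°

In the equirectangular projection with standard parallel φ₀ = 31.3° (x = Rλ cos φ₀, y = Rφ), meridians are true-scale (h = 1) and the parallel scale is k = cos φ₀ / cos φ.
At 49.8°: h = 1.000, k = 1.324; principal scales a = 1.324, b = 1.000.
sin(ω/2) = (a − b)/(a + b) = 0.3238/2.324 = 0.1393, so ω = 2 arcsin(0.1393) ≈ 16.0°.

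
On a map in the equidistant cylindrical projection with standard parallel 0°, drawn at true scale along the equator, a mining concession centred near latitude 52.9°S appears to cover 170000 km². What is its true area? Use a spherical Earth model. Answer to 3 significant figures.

Plate carrée maps x = Rλ, y = Rφ. The meridian scale is h = 1 and the parallel scale is k = 1/cos φ = sec φ.
Areal scale = h·k = 1 × sec φ; at 52.9°, h = 1.000, k = 1.658, so h·k = 1.658.
True area = apparent / (areal scale) = 170000 / 1.658 ≈ 103000 km².

103000 km²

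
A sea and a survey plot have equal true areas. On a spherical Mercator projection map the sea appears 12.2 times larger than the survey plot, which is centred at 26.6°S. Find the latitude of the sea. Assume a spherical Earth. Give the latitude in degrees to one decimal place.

75.2°

On Mercator, (apparent₁)/(apparent₂) = sec²φ₁ / sec²φ₂ when true areas are equal.
cos²φ₂ / cos²φ₁ = 12.2  ⇒  cos φ₁ = cos 26.6° / √12.2 = 0.8942/3.493 = 0.2560.
φ₁ = arccos(0.2560) ≈ 75.2°.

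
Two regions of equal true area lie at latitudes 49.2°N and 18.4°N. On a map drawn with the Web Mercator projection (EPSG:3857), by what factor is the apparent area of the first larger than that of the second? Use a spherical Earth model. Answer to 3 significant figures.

On Mercator, area is exaggerated by sec²φ = 1/cos²φ.
At 49.2°: sec²(49.2°) = 1/0.6534² = 2.342.
At 18.4°: sec²(18.4°) = 1/0.9489² = 1.111.
Ratio = 2.342/1.111 = cos²(18.4°)/cos²(49.2°) ≈ 2.11.

2.11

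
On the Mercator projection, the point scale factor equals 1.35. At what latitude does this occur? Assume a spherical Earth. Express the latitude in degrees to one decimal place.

42.2°

Mercator scale is k = sec φ = 1/cos φ.
1/cos φ = 1.35  ⇒  cos φ = 0.7407  ⇒  φ = arccos(0.7407) ≈ 42.2°.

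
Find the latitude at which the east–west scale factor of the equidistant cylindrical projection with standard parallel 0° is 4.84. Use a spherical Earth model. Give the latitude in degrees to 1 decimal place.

Plate carrée: h = 1, k = sec φ along parallels.
sec φ = 4.84  ⇒  cos φ = 0.2066  ⇒  φ ≈ 78.1°.

78.1°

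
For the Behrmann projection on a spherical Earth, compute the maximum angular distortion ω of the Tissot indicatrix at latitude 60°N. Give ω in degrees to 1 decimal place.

60.0°

The Behrmann projection is cylindrical equal-area with φ₀ = 30°. For cylindrical equal-area with standard parallel φ₀, h = cos φ / cos φ₀ and k = cos φ₀ / cos φ, so h·k = 1.
At 60°: h = 0.5774, k = 1.732; principal scales a = 1.732, b = 0.5774.
sin(ω/2) = (a − b)/(a + b) = 1.155/2.309 = 0.5000, so ω = 2 arcsin(0.5000) ≈ 60.0°.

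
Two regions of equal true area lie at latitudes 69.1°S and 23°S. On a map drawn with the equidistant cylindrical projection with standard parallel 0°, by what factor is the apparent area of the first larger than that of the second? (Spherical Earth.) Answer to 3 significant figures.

2.58

In the plate carrée (x = Rλ, y = Rφ), meridians are true-scale (h = 1) and parallels are stretched by k = sec φ.
Areal scale at 69.1°: h·k = 1.000 × 2.803 = 2.803.
Areal scale at 23°: h·k = 1.000 × 1.086 = 1.086.
Ratio = 2.803/1.086 ≈ 2.58.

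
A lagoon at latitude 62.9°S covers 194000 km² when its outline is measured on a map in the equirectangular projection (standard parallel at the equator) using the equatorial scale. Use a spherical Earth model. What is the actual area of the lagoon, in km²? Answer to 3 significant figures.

Plate carrée maps x = Rλ, y = Rφ. The meridian scale is h = 1 and the parallel scale is k = 1/cos φ = sec φ.
Areal scale = h·k = 1 × sec φ; at 62.9°, h = 1.000, k = 2.195, so h·k = 2.195.
True area = apparent / (areal scale) = 194000 / 2.195 ≈ 88400 km².

88400 km²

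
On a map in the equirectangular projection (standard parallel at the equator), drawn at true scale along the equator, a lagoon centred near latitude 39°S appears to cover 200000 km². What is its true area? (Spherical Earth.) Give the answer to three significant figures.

155000 km²

Plate carrée maps x = Rλ, y = Rφ. The meridian scale is h = 1 and the parallel scale is k = 1/cos φ = sec φ.
Areal scale = h·k = 1 × sec φ; at 39°, h = 1.000, k = 1.287, so h·k = 1.287.
True area = apparent / (areal scale) = 200000 / 1.287 ≈ 155000 km².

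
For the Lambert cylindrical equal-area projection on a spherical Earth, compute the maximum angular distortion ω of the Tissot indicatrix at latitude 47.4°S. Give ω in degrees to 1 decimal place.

The Lambert cylindrical equal-area projection is the cylindrical equal-area projection with its standard parallel at the equator (φ₀ = 0). Cylindrical equal-area (φ₀ = 0°): h = cos φ / cos 0° along meridians, k = cos 0° / cos φ along parallels; h·k = 1.
At 47.4°: h = 0.6769, k = 1.477; principal scales a = 1.477, b = 0.6769.
sin(ω/2) = (a − b)/(a + b) = 0.8005/2.154 = 0.3716, so ω = 2 arcsin(0.3716) ≈ 43.6°.

43.6°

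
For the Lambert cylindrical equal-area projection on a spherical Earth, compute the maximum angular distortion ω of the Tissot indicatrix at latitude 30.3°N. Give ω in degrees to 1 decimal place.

The Lambert cylindrical equal-area projection is the cylindrical equal-area projection with its standard parallel at the equator (φ₀ = 0). Cylindrical equal-area (φ₀ = 0°): h = cos φ / cos 0° along meridians, k = cos 0° / cos φ along parallels; h·k = 1.
At 30.3°: h = 0.8634, k = 1.158; principal scales a = 1.158, b = 0.8634.
sin(ω/2) = (a − b)/(a + b) = 0.2948/2.022 = 0.1458, so ω = 2 arcsin(0.1458) ≈ 16.8°.

16.8°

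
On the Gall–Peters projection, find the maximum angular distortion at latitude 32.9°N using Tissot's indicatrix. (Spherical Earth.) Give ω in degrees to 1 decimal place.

The Gall–Peters projection is cylindrical equal-area with φ₀ = 45°. For cylindrical equal-area with standard parallel φ₀, h = cos φ / cos φ₀ and k = cos φ₀ / cos φ, so h·k = 1.
At 32.9°: h = 1.187, k = 0.8422; principal scales a = 1.187, b = 0.8422.
sin(ω/2) = (a − b)/(a + b) = 0.3452/2.030 = 0.1701, so ω = 2 arcsin(0.1701) ≈ 19.6°.

19.6°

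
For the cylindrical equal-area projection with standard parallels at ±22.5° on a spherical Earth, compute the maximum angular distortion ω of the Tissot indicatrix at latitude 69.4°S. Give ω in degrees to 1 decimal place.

For cylindrical equal-area with standard parallel φ₀, h = cos φ / cos φ₀ and k = cos φ₀ / cos φ, so h·k = 1.
At 69.4°: h = 0.3808, k = 2.626; principal scales a = 2.626, b = 0.3808.
sin(ω/2) = (a − b)/(a + b) = 2.245/3.007 = 0.7467, so ω = 2 arcsin(0.7467) ≈ 96.6°.

96.6°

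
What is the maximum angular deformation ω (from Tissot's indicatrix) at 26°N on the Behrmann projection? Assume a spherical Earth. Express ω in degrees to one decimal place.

The Behrmann projection is cylindrical equal-area with φ₀ = 30°. For cylindrical equal-area with standard parallel φ₀, h = cos φ / cos φ₀ and k = cos φ₀ / cos φ, so h·k = 1.
At 26°: h = 1.038, k = 0.9635; principal scales a = 1.038, b = 0.9635.
sin(ω/2) = (a − b)/(a + b) = 0.07430/2.001 = 0.03712, so ω = 2 arcsin(0.03712) ≈ 4.3°.

4.3°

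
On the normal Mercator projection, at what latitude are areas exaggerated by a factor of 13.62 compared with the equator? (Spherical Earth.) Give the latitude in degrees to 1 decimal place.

74.3°

Mercator areal scale is sec²φ.
sec²φ = 13.62  ⇒  cos²φ = 0.07342  ⇒  cos φ = 0.2710.
φ = arccos(0.2710) ≈ 74.3°.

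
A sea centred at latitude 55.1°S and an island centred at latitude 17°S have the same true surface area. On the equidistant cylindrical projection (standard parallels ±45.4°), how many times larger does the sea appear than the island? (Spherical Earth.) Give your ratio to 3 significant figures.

1.67

The equidistant cylindrical projection with φ₀ = 45.4° has h = 1 (meridians true) and k = cos φ₀ / cos φ along parallels.
Areal scale at 55.1°: h·k = 1.000 × 1.227 = 1.227.
Areal scale at 17°: h·k = 1.000 × 0.7342 = 0.7342.
Ratio = 1.227/0.7342 ≈ 1.67.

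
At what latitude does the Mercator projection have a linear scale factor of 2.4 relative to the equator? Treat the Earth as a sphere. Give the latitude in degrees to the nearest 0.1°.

65.4°

Mercator scale is k = sec φ = 1/cos φ.
1/cos φ = 2.4  ⇒  cos φ = 0.4167  ⇒  φ = arccos(0.4167) ≈ 65.4°.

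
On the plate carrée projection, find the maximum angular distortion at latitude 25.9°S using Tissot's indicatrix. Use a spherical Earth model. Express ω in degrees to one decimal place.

6.1°

For the equirectangular projection with φ₀ = 0 (plate carrée), h = 1 along meridians and k = sec φ along parallels.
At 25.9°: h = 1.000, k = 1.112; principal scales a = 1.112, b = 1.000.
sin(ω/2) = (a − b)/(a + b) = 0.1117/2.112 = 0.05288, so ω = 2 arcsin(0.05288) ≈ 6.1°.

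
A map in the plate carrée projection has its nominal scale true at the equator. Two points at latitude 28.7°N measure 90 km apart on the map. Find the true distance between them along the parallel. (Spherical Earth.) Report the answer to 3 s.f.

Plate carrée maps x = Rλ, y = Rφ. The meridian scale is h = 1 and the parallel scale is k = 1/cos φ = sec φ.
Along the parallel at 28.7°, map distances are exaggerated by k = sec 28.7° = 1.140.
True distance = 90 / 1.140 = 90 × cos 28.7° ≈ 78.9 km.

78.9 km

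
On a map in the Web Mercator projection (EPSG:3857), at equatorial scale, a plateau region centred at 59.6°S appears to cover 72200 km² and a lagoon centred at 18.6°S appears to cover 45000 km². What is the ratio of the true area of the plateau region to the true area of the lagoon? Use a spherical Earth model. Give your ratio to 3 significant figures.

0.457

Since Mercator area scale is 1/cos²φ, the true area equals the apparent area multiplied by cos²φ.
True area of plateau region: 72200 × cos²(59.6°) = 72200 × 0.2561 = 18490 km².
True area of lagoon: 45000 × cos²(18.6°) = 45000 × 0.8983 = 40420 km².
Ratio = 18490 / 40420 ≈ 0.457.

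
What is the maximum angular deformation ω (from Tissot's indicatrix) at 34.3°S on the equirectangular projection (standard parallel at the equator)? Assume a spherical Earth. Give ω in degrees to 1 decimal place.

10.9°

In the plate carrée (x = Rλ, y = Rφ), meridians are true-scale (h = 1) and parallels are stretched by k = sec φ.
At 34.3°: h = 1.000, k = 1.211; principal scales a = 1.211, b = 1.000.
sin(ω/2) = (a − b)/(a + b) = 0.2105/2.211 = 0.09523, so ω = 2 arcsin(0.09523) ≈ 10.9°.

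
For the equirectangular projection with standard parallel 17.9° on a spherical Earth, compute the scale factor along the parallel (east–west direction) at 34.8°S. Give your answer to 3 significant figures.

In the equirectangular projection with standard parallel φ₀ = 17.9° (x = Rλ cos φ₀, y = Rφ), meridians are true-scale (h = 1) and the parallel scale is k = cos φ₀ / cos φ.
k = cos 17.9° / cos 34.8° = 0.9516/0.8211 = 1.159.

1.16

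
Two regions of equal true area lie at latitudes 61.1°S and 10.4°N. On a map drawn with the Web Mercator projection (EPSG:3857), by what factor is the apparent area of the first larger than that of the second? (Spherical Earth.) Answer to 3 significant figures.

Mercator areal scale is sec²φ.
At 61.1°: sec²(61.1°) = 1/0.4833² = 4.282.
At 10.4°: sec²(10.4°) = 1/0.9836² = 1.034.
Ratio = 4.282/1.034 = cos²(10.4°)/cos²(61.1°) ≈ 4.14.

4.14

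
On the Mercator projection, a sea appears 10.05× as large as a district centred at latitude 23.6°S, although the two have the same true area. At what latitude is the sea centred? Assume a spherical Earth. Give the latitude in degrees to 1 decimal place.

73.2°

Mercator areal scale is sec²φ, so apparent-area ratio = sec²φ₁ / sec²φ₂ = cos²φ₂ / cos²φ₁.
cos²φ₂ / cos²φ₁ = 10.05  ⇒  cos φ₁ = cos 23.6° / √10.05 = 0.9164/3.170 = 0.2891.
φ₁ = arccos(0.2891) ≈ 73.2°.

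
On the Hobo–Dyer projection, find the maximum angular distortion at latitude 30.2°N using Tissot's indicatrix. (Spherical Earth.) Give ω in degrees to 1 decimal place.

The Hobo–Dyer projection is cylindrical equal-area with φ₀ = 37.5°. A cylindrical equal-area projection with standard parallel φ₀ has meridian scale h = cos φ / cos φ₀ and parallel scale k = cos φ₀ / cos φ (so areas are preserved, h·k = 1).
At 30.2°: h = 1.089, k = 0.9179; principal scales a = 1.089, b = 0.9179.
sin(ω/2) = (a − b)/(a + b) = 0.1715/2.007 = 0.08541, so ω = 2 arcsin(0.08541) ≈ 9.8°.

9.8°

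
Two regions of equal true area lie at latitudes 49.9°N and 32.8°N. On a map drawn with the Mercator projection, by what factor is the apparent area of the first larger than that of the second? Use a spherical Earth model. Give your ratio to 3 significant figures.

1.70

On Mercator, area is exaggerated by sec²φ = 1/cos²φ.
At 49.9°: sec²(49.9°) = 1/0.6441² = 2.410.
At 32.8°: sec²(32.8°) = 1/0.8406² = 1.415.
Ratio = 2.410/1.415 = cos²(32.8°)/cos²(49.9°) ≈ 1.70.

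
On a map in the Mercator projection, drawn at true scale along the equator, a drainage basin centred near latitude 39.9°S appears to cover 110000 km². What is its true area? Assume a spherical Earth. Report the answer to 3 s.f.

For Mercator, h = k = sec φ (a conformal cylindrical projection has a single point scale, 1/cos φ).
Areal scale = k² = sec²φ = 1/cos²(39.9°) = 1/0.7672² = 1.699.
True area = apparent / (areal scale) = 110000 / 1.699 ≈ 64700 km².

64700 km²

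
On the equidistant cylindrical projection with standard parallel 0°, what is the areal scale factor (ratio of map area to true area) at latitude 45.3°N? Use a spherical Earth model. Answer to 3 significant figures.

1.42

In the plate carrée (x = Rλ, y = Rφ), meridians are true-scale (h = 1) and parallels are stretched by k = sec φ.
Areal scale = h·k = 1 × sec φ; at 45.3°, h = 1.000, k = 1.422, so h·k = 1.422.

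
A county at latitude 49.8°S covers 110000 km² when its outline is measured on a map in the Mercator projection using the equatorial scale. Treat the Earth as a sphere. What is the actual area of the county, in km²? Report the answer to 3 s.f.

The Mercator projection is conformal; its linear scale factor is the same in every direction and equals sec φ = 1/cos φ.
Areal scale = k² = sec²φ = 1/cos²(49.8°) = 1/0.6455² = 2.400.
True area = apparent / (areal scale) = 110000 / 2.400 ≈ 45800 km².

45800 km²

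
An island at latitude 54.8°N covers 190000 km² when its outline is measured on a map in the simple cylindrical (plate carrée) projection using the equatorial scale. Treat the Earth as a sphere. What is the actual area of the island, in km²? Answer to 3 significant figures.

Plate carrée maps x = Rλ, y = Rφ. The meridian scale is h = 1 and the parallel scale is k = 1/cos φ = sec φ.
Areal scale = h·k = 1 × sec φ; at 54.8°, h = 1.000, k = 1.735, so h·k = 1.735.
True area = apparent / (areal scale) = 190000 / 1.735 ≈ 110000 km².

110000 km²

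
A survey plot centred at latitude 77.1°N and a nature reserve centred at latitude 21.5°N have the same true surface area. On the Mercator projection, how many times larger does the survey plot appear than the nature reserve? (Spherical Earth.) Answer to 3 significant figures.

17.4

On Mercator, area is exaggerated by sec²φ = 1/cos²φ.
At 77.1°: sec²(77.1°) = 1/0.2233² = 20.06.
At 21.5°: sec²(21.5°) = 1/0.9304² = 1.155.
Ratio = 20.06/1.155 = cos²(21.5°)/cos²(77.1°) ≈ 17.4.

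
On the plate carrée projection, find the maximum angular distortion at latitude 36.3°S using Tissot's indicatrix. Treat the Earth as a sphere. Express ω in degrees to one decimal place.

Plate carrée maps x = Rλ, y = Rφ. The meridian scale is h = 1 and the parallel scale is k = 1/cos φ = sec φ.
At 36.3°: h = 1.000, k = 1.241; principal scales a = 1.241, b = 1.000.
sin(ω/2) = (a − b)/(a + b) = 0.2408/2.241 = 0.1075, so ω = 2 arcsin(0.1075) ≈ 12.3°.

12.3°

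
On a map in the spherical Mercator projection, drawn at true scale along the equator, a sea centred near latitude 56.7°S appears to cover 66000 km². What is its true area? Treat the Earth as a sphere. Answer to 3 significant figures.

19900 km²

For Mercator, h = k = sec φ (a conformal cylindrical projection has a single point scale, 1/cos φ).
Areal scale = k² = sec²φ = 1/cos²(56.7°) = 1/0.5490² = 3.318.
True area = apparent / (areal scale) = 66000 / 3.318 ≈ 19900 km².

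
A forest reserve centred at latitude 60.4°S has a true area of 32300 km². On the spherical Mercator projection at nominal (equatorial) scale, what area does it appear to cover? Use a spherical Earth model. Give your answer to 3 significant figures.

132000 km²

For Mercator, h = k = sec φ (a conformal cylindrical projection has a single point scale, 1/cos φ).
Areal scale = k² = sec²φ = 1/cos²(60.4°) = 1/0.4939² = 4.099.
Apparent area = 32300 × 4.099 ≈ 132000 km².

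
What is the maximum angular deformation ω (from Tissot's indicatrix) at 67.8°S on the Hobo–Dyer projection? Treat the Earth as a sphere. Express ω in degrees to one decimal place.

Hobo–Dyer is a cylindrical equal-area projection with standard parallels at ±37.5°. For cylindrical equal-area with standard parallel φ₀, h = cos φ / cos φ₀ and k = cos φ₀ / cos φ, so h·k = 1.
At 67.8°: h = 0.4763, k = 2.100; principal scales a = 2.100, b = 0.4763.
sin(ω/2) = (a − b)/(a + b) = 1.623/2.576 = 0.6302, so ω = 2 arcsin(0.6302) ≈ 78.1°.

78.1°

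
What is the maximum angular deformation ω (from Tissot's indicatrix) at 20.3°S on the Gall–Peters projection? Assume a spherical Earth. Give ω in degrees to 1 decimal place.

The Gall–Peters projection is cylindrical equal-area with φ₀ = 45°. For cylindrical equal-area with standard parallel φ₀, h = cos φ / cos φ₀ and k = cos φ₀ / cos φ, so h·k = 1.
At 20.3°: h = 1.326, k = 0.7539; principal scales a = 1.326, b = 0.7539.
sin(ω/2) = (a − b)/(a + b) = 0.5724/2.080 = 0.2752, so ω = 2 arcsin(0.2752) ≈ 31.9°.

31.9°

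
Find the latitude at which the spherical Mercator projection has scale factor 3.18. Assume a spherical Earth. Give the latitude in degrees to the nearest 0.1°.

Mercator scale is k = sec φ = 1/cos φ.
1/cos φ = 3.18  ⇒  cos φ = 0.3145  ⇒  φ = arccos(0.3145) ≈ 71.7°.

71.7°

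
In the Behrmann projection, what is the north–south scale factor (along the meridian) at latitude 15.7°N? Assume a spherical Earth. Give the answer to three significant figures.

1.11

The Behrmann projection is cylindrical equal-area with φ₀ = 30°. A cylindrical equal-area projection with standard parallel φ₀ has meridian scale h = cos φ / cos φ₀ and parallel scale k = cos φ₀ / cos φ (so areas are preserved, h·k = 1).
h = cos 15.7° / cos 30° = 0.9627/0.8660 = 1.112.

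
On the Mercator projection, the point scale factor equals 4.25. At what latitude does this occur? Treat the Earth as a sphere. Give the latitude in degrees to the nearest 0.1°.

76.4°

Mercator scale is k = sec φ = 1/cos φ.
1/cos φ = 4.25  ⇒  cos φ = 0.2353  ⇒  φ = arccos(0.2353) ≈ 76.4°.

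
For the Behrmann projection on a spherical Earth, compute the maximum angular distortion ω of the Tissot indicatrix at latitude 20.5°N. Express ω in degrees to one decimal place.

Behrmann is a cylindrical equal-area projection with standard parallels at ±30°. Cylindrical equal-area (φ₀ = 30°): h = cos φ / cos 30° along meridians, k = cos 30° / cos φ along parallels; h·k = 1.
At 20.5°: h = 1.082, k = 0.9246; principal scales a = 1.082, b = 0.9246.
sin(ω/2) = (a − b)/(a + b) = 0.1570/2.006 = 0.07826, so ω = 2 arcsin(0.07826) ≈ 9.0°.

9.0°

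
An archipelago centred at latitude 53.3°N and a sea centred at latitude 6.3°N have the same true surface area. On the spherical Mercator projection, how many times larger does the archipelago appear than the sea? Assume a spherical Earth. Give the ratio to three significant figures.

2.77

Mercator is conformal with k = sec φ, so areal scale = k² = sec²φ.
At 53.3°: sec²(53.3°) = 1/0.5976² = 2.800.
At 6.3°: sec²(6.3°) = 1/0.9940² = 1.012.
Ratio = 2.800/1.012 = cos²(6.3°)/cos²(53.3°) ≈ 2.77.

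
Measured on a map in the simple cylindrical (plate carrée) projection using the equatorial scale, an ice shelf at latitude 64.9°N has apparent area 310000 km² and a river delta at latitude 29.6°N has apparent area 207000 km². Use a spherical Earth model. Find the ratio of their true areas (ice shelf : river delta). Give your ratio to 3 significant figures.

On the plate carrée, areal scale = h·k = 1 × sec φ, so true area = apparent × cos φ.
True area of ice shelf: 310000 × cos(64.9°) = 310000 × 0.4242 = 131500 km².
True area of river delta: 207000 × cos(29.6°) = 207000 × 0.8695 = 180000 km².
Ratio = 131500 / 180000 ≈ 0.731.

0.731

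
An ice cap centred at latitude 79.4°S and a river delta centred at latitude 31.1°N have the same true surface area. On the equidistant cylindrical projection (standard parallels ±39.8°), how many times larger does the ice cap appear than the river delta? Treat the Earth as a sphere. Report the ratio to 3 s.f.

With standard parallel φ₀ = 39.8°, the equirectangular projection gives x = Rλ cos φ₀, y = Rφ, so h = 1 and k = cos 39.8° / cos φ.
Areal scale at 79.4°: h·k = 1.000 × 4.177 = 4.177.
Areal scale at 31.1°: h·k = 1.000 × 0.8972 = 0.8972.
Ratio = 4.177/0.8972 ≈ 4.65.

4.65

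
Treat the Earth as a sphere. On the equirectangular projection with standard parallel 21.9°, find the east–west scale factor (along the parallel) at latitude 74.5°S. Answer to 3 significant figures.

The equidistant cylindrical projection with φ₀ = 21.9° has h = 1 (meridians true) and k = cos φ₀ / cos φ along parallels.
k = cos 21.9° / cos 74.5° = 0.9278/0.2672 = 3.472.

3.47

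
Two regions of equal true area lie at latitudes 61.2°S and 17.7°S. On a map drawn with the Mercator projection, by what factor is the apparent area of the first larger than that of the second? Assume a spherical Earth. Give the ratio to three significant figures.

Mercator is conformal with k = sec φ, so areal scale = k² = sec²φ.
At 61.2°: sec²(61.2°) = 1/0.4818² = 4.309.
At 17.7°: sec²(17.7°) = 1/0.9527² = 1.102.
Ratio = 4.309/1.102 = cos²(17.7°)/cos²(61.2°) ≈ 3.91.

3.91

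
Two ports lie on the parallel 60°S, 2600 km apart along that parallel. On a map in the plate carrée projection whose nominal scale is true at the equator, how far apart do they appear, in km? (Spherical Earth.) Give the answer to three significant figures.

5200 km

Plate carrée maps x = Rλ, y = Rφ. The meridian scale is h = 1 and the parallel scale is k = 1/cos φ = sec φ.
Along the parallel, k = sec 60° = 1/0.5000 = 2.000.
Map distance = 2600 × 2.000 ≈ 5200 km.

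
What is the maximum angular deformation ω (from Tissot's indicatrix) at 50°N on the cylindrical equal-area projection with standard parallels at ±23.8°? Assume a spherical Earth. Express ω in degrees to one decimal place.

39.6°

A cylindrical equal-area projection with standard parallel φ₀ has meridian scale h = cos φ / cos φ₀ and parallel scale k = cos φ₀ / cos φ (so areas are preserved, h·k = 1).
At 50°: h = 0.7025, k = 1.423; principal scales a = 1.423, b = 0.7025.
sin(ω/2) = (a − b)/(a + b) = 0.7209/2.126 = 0.3391, so ω = 2 arcsin(0.3391) ≈ 39.6°.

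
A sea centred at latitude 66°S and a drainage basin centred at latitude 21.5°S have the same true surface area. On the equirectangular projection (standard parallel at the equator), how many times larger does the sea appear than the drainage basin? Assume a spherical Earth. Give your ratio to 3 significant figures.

2.29

Plate carrée maps x = Rλ, y = Rφ. The meridian scale is h = 1 and the parallel scale is k = 1/cos φ = sec φ.
Areal scale at 66°: h·k = 1.000 × 2.459 = 2.459.
Areal scale at 21.5°: h·k = 1.000 × 1.075 = 1.075.
Ratio = 2.459/1.075 ≈ 2.29.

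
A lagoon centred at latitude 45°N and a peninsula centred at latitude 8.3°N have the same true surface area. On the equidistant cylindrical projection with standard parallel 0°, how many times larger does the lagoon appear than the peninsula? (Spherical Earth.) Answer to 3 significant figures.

1.40

For the equirectangular projection with φ₀ = 0 (plate carrée), h = 1 along meridians and k = sec φ along parallels.
Areal scale at 45°: h·k = 1.000 × 1.414 = 1.414.
Areal scale at 8.3°: h·k = 1.000 × 1.011 = 1.011.
Ratio = 1.414/1.011 ≈ 1.40.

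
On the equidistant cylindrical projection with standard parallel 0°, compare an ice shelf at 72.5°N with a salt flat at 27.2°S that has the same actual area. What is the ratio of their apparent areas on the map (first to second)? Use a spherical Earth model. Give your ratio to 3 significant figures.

In the plate carrée (x = Rλ, y = Rφ), meridians are true-scale (h = 1) and parallels are stretched by k = sec φ.
Areal scale at 72.5°: h·k = 1.000 × 3.326 = 3.326.
Areal scale at 27.2°: h·k = 1.000 × 1.124 = 1.124.
Ratio = 3.326/1.124 ≈ 2.96.

2.96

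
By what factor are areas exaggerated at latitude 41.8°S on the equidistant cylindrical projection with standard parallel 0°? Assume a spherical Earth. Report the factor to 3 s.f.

Plate carrée maps x = Rλ, y = Rφ. The meridian scale is h = 1 and the parallel scale is k = 1/cos φ = sec φ.
Areal scale = h·k = 1 × sec φ; at 41.8°, h = 1.000, k = 1.341, so h·k = 1.341.

1.34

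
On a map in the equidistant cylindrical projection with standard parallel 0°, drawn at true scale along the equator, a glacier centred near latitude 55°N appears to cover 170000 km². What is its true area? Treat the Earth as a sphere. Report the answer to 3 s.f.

97500 km²

For the equirectangular projection with φ₀ = 0 (plate carrée), h = 1 along meridians and k = sec φ along parallels.
Areal scale = h·k = 1 × sec φ; at 55°, h = 1.000, k = 1.743, so h·k = 1.743.
True area = apparent / (areal scale) = 170000 / 1.743 ≈ 97500 km².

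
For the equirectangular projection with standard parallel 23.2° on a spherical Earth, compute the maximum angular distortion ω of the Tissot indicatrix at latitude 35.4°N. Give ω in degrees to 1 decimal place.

In the equirectangular projection with standard parallel φ₀ = 23.2° (x = Rλ cos φ₀, y = Rφ), meridians are true-scale (h = 1) and the parallel scale is k = cos φ₀ / cos φ.
At 35.4°: h = 1.000, k = 1.128; principal scales a = 1.128, b = 1.000.
sin(ω/2) = (a − b)/(a + b) = 0.1276/2.128 = 0.05997, so ω = 2 arcsin(0.05997) ≈ 6.9°.

6.9°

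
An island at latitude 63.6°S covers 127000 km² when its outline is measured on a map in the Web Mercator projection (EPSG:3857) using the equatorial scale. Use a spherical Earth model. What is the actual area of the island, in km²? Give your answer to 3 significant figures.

25100 km²

Mercator is conformal, so the point scale is isotropic: h = k = sec φ = 1/cos φ.
Areal scale = k² = sec²φ = 1/cos²(63.6°) = 1/0.4446² = 5.058.
True area = apparent / (areal scale) = 127000 / 5.058 ≈ 25100 km².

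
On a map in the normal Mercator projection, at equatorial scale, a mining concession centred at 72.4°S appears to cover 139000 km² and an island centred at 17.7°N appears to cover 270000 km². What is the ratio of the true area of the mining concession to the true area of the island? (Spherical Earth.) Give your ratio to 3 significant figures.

0.0519

On Mercator the areal scale is sec²φ, so true area = apparent × cos²φ.
True area of mining concession: 139000 × cos²(72.4°) = 139000 × 0.09143 = 12710 km².
True area of island: 270000 × cos²(17.7°) = 270000 × 0.9076 = 245000 km².
Ratio = 12710 / 245000 ≈ 0.0519.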